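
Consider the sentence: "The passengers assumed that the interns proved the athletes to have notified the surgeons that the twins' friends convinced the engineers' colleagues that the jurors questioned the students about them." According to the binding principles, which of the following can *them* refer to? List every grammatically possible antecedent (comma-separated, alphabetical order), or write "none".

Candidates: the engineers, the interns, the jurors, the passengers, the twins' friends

*them* is a pronoun; Principle B requires it to be free in its binding domain — the clause headed by 'questioned'.
— the engineers: possessor inside the object DP of the clause headed by 'convinced'; does not c-command the pronoun — Principle B does not apply; allowed.
— the interns: subject of the clause headed by 'proved'; c-commands the pronoun but lies outside its binding domain — allowed.
— the jurors: subject of the clause headed by 'questioned'; c-commands the pronoun within its binding domain — blocked (Principle B).
— the passengers: subject of the matrix clause; c-commands the pronoun but lies outside its binding domain — allowed.
— the twins' friends: subject of the clause headed by 'convinced'; c-commands the pronoun but lies outside its binding domain — allowed.

the engineers, the interns, the passengers, the twins' friends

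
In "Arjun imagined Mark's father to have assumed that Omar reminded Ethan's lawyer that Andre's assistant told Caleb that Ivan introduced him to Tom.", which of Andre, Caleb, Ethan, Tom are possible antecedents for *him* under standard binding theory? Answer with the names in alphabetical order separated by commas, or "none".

Andre, Caleb, Ethan

*him* is a pronoun; Principle B requires it to be free in its binding domain — the clause headed by 'introduced'.
— Andre: possessor inside the subject DP of the clause headed by 'told'; does not c-command the pronoun — Principle B does not apply; allowed.
— Caleb: object of the clause headed by 'told'; c-commands the pronoun but lies outside its binding domain — allowed.
— Ethan: possessor inside the object DP of the clause headed by 'reminded'; does not c-command the pronoun — Principle B does not apply; allowed.
— Tom: second object of the clause headed by 'introduced'; is c-commanded by the pronoun; coreference would bind this R-expression — blocked (Principle C).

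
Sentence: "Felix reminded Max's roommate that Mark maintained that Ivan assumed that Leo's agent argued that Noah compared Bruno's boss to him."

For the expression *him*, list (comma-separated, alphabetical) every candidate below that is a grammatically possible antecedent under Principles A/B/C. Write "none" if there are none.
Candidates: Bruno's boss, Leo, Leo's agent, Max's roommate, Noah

Leo, Leo's agent, Max's roommate

*him* is a pronoun; Principle B requires it to be free in its binding domain — the clause headed by 'compared'.
— Bruno's boss: object of the clause headed by 'compared'; c-commands the pronoun within its binding domain — blocked (Principle B).
— Leo: possessor inside the subject DP of the clause headed by 'argued'; does not c-command the pronoun — Principle B does not apply; allowed.
— Leo's agent: subject of the clause headed by 'argued'; c-commands the pronoun but lies outside its binding domain — allowed.
— Max's roommate: object of the matrix clause; c-commands the pronoun but lies outside its binding domain — allowed.
— Noah: subject of the clause headed by 'compared'; c-commands the pronoun within its binding domain — blocked (Principle B).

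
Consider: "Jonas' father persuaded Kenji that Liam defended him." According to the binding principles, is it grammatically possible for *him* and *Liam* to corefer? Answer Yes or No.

*him* is a pronoun; Principle B requires it to be free in its binding domain — the clause headed by 'defended'.
— Liam: subject of the clause headed by 'defended'; c-commands the pronoun within its binding domain — blocked (Principle B).

No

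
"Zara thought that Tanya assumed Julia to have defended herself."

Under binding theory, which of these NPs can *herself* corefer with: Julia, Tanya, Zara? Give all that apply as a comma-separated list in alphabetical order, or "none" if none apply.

Julia

*herself* is a reflexive; Principle A requires it to be bound within its binding domain — the clause headed by 'defended'.
— Julia: subject of the clause headed by 'defended'; c-commands the reflexive within its binding domain — allowed (Principle A).
— Tanya: subject of the clause headed by 'assumed'; c-commands the reflexive but lies outside its binding domain — cannot bind it (Principle A).
— Zara: subject of the matrix clause; c-commands the reflexive but lies outside its binding domain — cannot bind it (Principle A).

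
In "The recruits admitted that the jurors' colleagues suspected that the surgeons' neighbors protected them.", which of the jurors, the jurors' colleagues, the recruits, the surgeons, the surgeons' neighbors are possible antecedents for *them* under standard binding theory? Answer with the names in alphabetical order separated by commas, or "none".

*them* is a pronoun; Principle B requires it to be free in its binding domain — the clause headed by 'protected'.
— the jurors: possessor inside the subject DP of the clause headed by 'suspected'; does not c-command the pronoun — Principle B does not apply; allowed.
— the jurors' colleagues: subject of the clause headed by 'suspected'; c-commands the pronoun but lies outside its binding domain — allowed.
— the recruits: subject of the matrix clause; c-commands the pronoun but lies outside its binding domain — allowed.
— the surgeons: possessor inside the subject DP of the clause headed by 'protected'; does not c-command the pronoun — Principle B does not apply; allowed.
— the surgeons' neighbors: subject of the clause headed by 'protected'; c-commands the pronoun within its binding domain — blocked (Principle B).

the jurors, the jurors' colleagues, the recruits, the surgeons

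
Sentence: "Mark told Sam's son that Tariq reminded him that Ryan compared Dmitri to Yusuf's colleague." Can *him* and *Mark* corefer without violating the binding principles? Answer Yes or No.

Yes

*Mark* is an R-expression; Principle C requires it to be free (not bound by any c-commanding expression).
— him: object of the clause headed by 'reminded'; the pronoun does not c-command the R-expression — coreference allowed.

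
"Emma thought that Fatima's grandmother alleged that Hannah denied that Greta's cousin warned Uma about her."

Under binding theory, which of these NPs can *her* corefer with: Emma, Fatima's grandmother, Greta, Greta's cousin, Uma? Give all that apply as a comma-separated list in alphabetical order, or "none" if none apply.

*her* is a pronoun; Principle B requires it to be free in its binding domain — the clause headed by 'warned'.
— Emma: subject of the matrix clause; c-commands the pronoun but lies outside its binding domain — allowed.
— Fatima's grandmother: subject of the clause headed by 'alleged'; c-commands the pronoun but lies outside its binding domain — allowed.
— Greta: possessor inside the subject DP of the clause headed by 'warned'; does not c-command the pronoun — Principle B does not apply; allowed.
— Greta's cousin: subject of the clause headed by 'warned'; c-commands the pronoun within its binding domain — blocked (Principle B).
— Uma: object of the clause headed by 'warned'; c-commands the pronoun within its binding domain — blocked (Principle B).

Emma, Fatima's grandmother, Greta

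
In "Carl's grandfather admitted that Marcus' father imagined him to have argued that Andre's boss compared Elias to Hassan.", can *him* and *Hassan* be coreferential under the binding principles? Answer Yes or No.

*Hassan* is an R-expression; Principle C requires it to be free (not bound by any c-commanding expression).
— him: subject of the clause headed by 'argued'; the pronoun c-commands the R-expression — coreference blocked (Principle C).

No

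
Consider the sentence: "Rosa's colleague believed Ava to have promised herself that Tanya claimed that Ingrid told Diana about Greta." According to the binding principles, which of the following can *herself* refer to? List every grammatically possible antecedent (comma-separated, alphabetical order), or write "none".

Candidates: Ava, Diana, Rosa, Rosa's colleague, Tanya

Ava

*herself* is a reflexive; Principle A requires it to be bound within its binding domain — the clause headed by 'promised'.
— Ava: subject of the clause headed by 'promised'; c-commands the reflexive within its binding domain — allowed (Principle A).
— Diana: object of the clause headed by 'told'; does not c-command the reflexive — cannot bind it (Principle A).
— Rosa: possessor inside the subject DP of the matrix clause; does not c-command the reflexive — cannot bind it (Principle A).
— Rosa's colleague: subject of the matrix clause; c-commands the reflexive but lies outside its binding domain — cannot bind it (Principle A).
— Tanya: subject of the clause headed by 'claimed'; does not c-command the reflexive — cannot bind it (Principle A).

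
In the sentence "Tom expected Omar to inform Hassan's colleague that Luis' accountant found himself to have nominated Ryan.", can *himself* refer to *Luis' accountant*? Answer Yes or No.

Yes

*himself* is a reflexive; Principle A requires it to be bound within its binding domain — the clause headed by 'found'.
— Luis' accountant: subject of the clause headed by 'found'; c-commands the reflexive within its binding domain — allowed (Principle A).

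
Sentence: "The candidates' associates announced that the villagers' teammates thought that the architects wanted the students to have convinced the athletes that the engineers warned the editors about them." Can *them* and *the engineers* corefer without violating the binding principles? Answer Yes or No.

No

*the engineers* is an R-expression; Principle C requires it to be free (not bound by any c-commanding expression).
— them: second object of the clause headed by 'warned'; the R-expression locally c-commands the pronoun — coreference blocked (Principle B on the pronoun).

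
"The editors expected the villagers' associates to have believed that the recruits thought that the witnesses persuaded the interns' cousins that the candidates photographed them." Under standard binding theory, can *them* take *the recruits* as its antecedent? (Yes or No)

*them* is a pronoun; Principle B requires it to be free in its binding domain — the clause headed by 'photographed'.
— the recruits: subject of the clause headed by 'thought'; c-commands the pronoun but lies outside its binding domain — allowed.

Yes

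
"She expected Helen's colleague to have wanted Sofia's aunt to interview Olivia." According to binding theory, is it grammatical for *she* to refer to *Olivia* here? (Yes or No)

*Olivia* is an R-expression; Principle C requires it to be free (not bound by any c-commanding expression).
— she: subject of the matrix clause; the pronoun c-commands the R-expression — coreference blocked (Principle C).

No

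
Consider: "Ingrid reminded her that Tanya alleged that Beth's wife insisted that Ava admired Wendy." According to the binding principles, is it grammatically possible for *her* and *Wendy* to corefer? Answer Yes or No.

*her* is a pronoun; Principle B requires it to be free in its binding domain — the matrix clause.
— Wendy: object of the clause headed by 'admired'; is c-commanded by the pronoun; coreference would bind this R-expression — blocked (Principle C).

No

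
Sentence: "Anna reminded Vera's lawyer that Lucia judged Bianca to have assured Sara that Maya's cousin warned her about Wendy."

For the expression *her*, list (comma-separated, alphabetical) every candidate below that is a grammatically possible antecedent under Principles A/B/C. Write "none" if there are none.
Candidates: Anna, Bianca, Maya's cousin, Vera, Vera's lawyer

Anna, Bianca, Vera, Vera's lawyer

*her* is a pronoun; Principle B requires it to be free in its binding domain — the clause headed by 'warned'.
— Anna: subject of the matrix clause; c-commands the pronoun but lies outside its binding domain — allowed.
— Bianca: subject of the clause headed by 'assured'; c-commands the pronoun but lies outside its binding domain — allowed.
— Maya's cousin: subject of the clause headed by 'warned'; c-commands the pronoun within its binding domain — blocked (Principle B).
— Vera: possessor inside the object DP of the matrix clause; does not c-command the pronoun — Principle B does not apply; allowed.
— Vera's lawyer: object of the matrix clause; c-commands the pronoun but lies outside its binding domain — allowed.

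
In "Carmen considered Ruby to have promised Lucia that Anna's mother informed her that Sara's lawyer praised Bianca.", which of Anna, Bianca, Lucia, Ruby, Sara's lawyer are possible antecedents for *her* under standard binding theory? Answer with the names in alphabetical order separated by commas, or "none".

Anna, Lucia, Ruby

*her* is a pronoun; Principle B requires it to be free in its binding domain — the clause headed by 'informed'.
— Anna: possessor inside the subject DP of the clause headed by 'informed'; does not c-command the pronoun — Principle B does not apply; allowed.
— Bianca: object of the clause headed by 'praised'; is c-commanded by the pronoun; coreference would bind this R-expression — blocked (Principle C).
— Lucia: object of the clause headed by 'promised'; c-commands the pronoun but lies outside its binding domain — allowed.
— Ruby: subject of the clause headed by 'promised'; c-commands the pronoun but lies outside its binding domain — allowed.
— Sara's lawyer: subject of the clause headed by 'praised'; is c-commanded by the pronoun; coreference would bind this R-expression — blocked (Principle C).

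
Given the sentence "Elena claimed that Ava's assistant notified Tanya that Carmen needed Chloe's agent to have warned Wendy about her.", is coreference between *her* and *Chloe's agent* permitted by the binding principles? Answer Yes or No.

No

*her* is a pronoun; Principle B requires it to be free in its binding domain — the clause headed by 'warned'.
— Chloe's agent: subject of the clause headed by 'warned'; c-commands the pronoun within its binding domain — blocked (Principle B).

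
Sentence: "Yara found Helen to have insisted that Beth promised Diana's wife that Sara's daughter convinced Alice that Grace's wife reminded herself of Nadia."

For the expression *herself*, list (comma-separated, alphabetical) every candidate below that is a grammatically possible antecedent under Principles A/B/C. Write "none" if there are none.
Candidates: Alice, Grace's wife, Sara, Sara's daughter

*herself* is a reflexive; Principle A requires it to be bound within its binding domain — the clause headed by 'reminded'.
— Alice: object of the clause headed by 'convinced'; c-commands the reflexive but lies outside its binding domain — cannot bind it (Principle A).
— Grace's wife: subject of the clause headed by 'reminded'; c-commands the reflexive within its binding domain — allowed (Principle A).
— Sara: possessor inside the subject DP of the clause headed by 'convinced'; does not c-command the reflexive — cannot bind it (Principle A).
— Sara's daughter: subject of the clause headed by 'convinced'; c-commands the reflexive but lies outside its binding domain — cannot bind it (Principle A).

Grace's wife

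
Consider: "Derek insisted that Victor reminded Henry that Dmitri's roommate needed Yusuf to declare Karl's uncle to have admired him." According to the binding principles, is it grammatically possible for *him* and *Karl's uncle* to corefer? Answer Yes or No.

No

*him* is a pronoun; Principle B requires it to be free in its binding domain — the clause headed by 'admired'.
— Karl's uncle: subject of the clause headed by 'admired'; c-commands the pronoun within its binding domain — blocked (Principle B).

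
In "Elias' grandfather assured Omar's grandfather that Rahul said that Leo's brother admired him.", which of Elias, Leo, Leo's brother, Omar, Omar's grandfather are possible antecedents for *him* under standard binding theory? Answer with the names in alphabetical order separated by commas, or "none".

*him* is a pronoun; Principle B requires it to be free in its binding domain — the clause headed by 'admired'.
— Elias: possessor inside the subject DP of the matrix clause; does not c-command the pronoun — Principle B does not apply; allowed.
— Leo: possessor inside the subject DP of the clause headed by 'admired'; does not c-command the pronoun — Principle B does not apply; allowed.
— Leo's brother: subject of the clause headed by 'admired'; c-commands the pronoun within its binding domain — blocked (Principle B).
— Omar: possessor inside the object DP of the matrix clause; does not c-command the pronoun — Principle B does not apply; allowed.
— Omar's grandfather: object of the matrix clause; c-commands the pronoun but lies outside its binding domain — allowed.

Elias, Leo, Omar, Omar's grandfather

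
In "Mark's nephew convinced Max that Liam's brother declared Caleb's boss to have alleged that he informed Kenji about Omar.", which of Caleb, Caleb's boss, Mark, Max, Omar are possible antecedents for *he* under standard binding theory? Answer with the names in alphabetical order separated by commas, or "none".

Caleb, Caleb's boss, Mark, Max

*he* is a pronoun; Principle B requires it to be free in its binding domain — the clause headed by 'informed'.
— Caleb: possessor inside the subject DP of the clause headed by 'alleged'; does not c-command the pronoun — Principle B does not apply; allowed.
— Caleb's boss: subject of the clause headed by 'alleged'; c-commands the pronoun but lies outside its binding domain — allowed.
— Mark: possessor inside the subject DP of the matrix clause; does not c-command the pronoun — Principle B does not apply; allowed.
— Max: object of the matrix clause; c-commands the pronoun but lies outside its binding domain — allowed.
— Omar: second object of the clause headed by 'informed'; is c-commanded by the pronoun; coreference would bind this R-expression — blocked (Principle C).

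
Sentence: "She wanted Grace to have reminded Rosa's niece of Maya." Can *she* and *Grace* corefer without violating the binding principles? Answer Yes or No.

*Grace* is an R-expression; Principle C requires it to be free (not bound by any c-commanding expression).
— she: subject of the matrix clause; the pronoun c-commands the R-expression — coreference blocked (Principle C).

No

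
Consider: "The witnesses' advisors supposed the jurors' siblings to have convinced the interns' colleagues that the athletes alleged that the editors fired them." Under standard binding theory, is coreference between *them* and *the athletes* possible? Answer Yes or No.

*the athletes* is an R-expression; Principle C requires it to be free (not bound by any c-commanding expression).
— them: object of the clause headed by 'fired'; the pronoun does not c-command the R-expression — coreference allowed.

Yes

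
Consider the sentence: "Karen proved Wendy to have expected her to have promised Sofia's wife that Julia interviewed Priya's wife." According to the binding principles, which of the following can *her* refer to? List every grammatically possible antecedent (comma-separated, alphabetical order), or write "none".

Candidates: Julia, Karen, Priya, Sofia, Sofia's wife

Karen

*her* is a pronoun; Principle B requires it to be free in its binding domain — the clause headed by 'expected'.
— Julia: subject of the clause headed by 'interviewed'; is c-commanded by the pronoun; coreference would bind this R-expression — blocked (Principle C).
— Karen: subject of the matrix clause; c-commands the pronoun but lies outside its binding domain — allowed.
— Priya: possessor inside the object DP of the clause headed by 'interviewed'; is c-commanded by the pronoun; coreference would bind this R-expression — blocked (Principle C).
— Sofia: possessor inside the object DP of the clause headed by 'promised'; is c-commanded by the pronoun; coreference would bind this R-expression — blocked (Principle C).
— Sofia's wife: object of the clause headed by 'promised'; is c-commanded by the pronoun; coreference would bind this R-expression — blocked (Principle C).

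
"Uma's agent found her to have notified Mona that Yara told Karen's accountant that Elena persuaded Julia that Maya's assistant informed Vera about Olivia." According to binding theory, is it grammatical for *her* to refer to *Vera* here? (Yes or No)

No

*Vera* is an R-expression; Principle C requires it to be free (not bound by any c-commanding expression).
— her: subject of the clause headed by 'notified'; the pronoun c-commands the R-expression — coreference blocked (Principle C).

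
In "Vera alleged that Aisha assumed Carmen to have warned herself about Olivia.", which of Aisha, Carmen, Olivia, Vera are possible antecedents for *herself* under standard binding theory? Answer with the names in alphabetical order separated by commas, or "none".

*herself* is a reflexive; Principle A requires it to be bound within its binding domain — the clause headed by 'warned'.
— Aisha: subject of the clause headed by 'assumed'; c-commands the reflexive but lies outside its binding domain — cannot bind it (Principle A).
— Carmen: subject of the clause headed by 'warned'; c-commands the reflexive within its binding domain — allowed (Principle A).
— Olivia: second object of the clause headed by 'warned'; does not c-command the reflexive — cannot bind it (Principle A).
— Vera: subject of the matrix clause; c-commands the reflexive but lies outside its binding domain — cannot bind it (Principle A).

Carmen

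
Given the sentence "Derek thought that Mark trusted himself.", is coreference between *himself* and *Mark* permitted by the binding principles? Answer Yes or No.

*himself* is a reflexive; Principle A requires it to be bound within its binding domain — the clause headed by 'trusted'.
— Mark: subject of the clause headed by 'trusted'; c-commands the reflexive within its binding domain — allowed (Principle A).

Yes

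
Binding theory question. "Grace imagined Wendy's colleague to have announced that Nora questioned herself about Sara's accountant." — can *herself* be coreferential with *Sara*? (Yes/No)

*herself* is a reflexive; Principle A requires it to be bound within its binding domain — the clause headed by 'questioned'.
— Sara: possessor inside the second object DP of the clause headed by 'questioned'; does not c-command the reflexive — cannot bind it (Principle A).

No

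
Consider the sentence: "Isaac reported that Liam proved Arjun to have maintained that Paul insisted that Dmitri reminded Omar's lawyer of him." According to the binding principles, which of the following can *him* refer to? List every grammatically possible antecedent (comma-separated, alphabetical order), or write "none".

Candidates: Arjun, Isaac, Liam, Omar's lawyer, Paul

Arjun, Isaac, Liam, Paul

*him* is a pronoun; Principle B requires it to be free in its binding domain — the clause headed by 'reminded'.
— Arjun: subject of the clause headed by 'maintained'; c-commands the pronoun but lies outside its binding domain — allowed.
— Isaac: subject of the matrix clause; c-commands the pronoun but lies outside its binding domain — allowed.
— Liam: subject of the clause headed by 'proved'; c-commands the pronoun but lies outside its binding domain — allowed.
— Omar's lawyer: object of the clause headed by 'reminded'; c-commands the pronoun within its binding domain — blocked (Principle B).
— Paul: subject of the clause headed by 'insisted'; c-commands the pronoun but lies outside its binding domain — allowed.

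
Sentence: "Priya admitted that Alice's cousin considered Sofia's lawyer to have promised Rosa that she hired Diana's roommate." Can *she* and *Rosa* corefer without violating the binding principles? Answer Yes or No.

*Rosa* is an R-expression; Principle C requires it to be free (not bound by any c-commanding expression).
— she: subject of the clause headed by 'hired'; the pronoun does not c-command the R-expression — coreference allowed.

Yes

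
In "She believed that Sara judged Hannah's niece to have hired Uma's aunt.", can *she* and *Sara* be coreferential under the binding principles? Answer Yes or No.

*Sara* is an R-expression; Principle C requires it to be free (not bound by any c-commanding expression).
— she: subject of the matrix clause; the pronoun c-commands the R-expression — coreference blocked (Principle C).

No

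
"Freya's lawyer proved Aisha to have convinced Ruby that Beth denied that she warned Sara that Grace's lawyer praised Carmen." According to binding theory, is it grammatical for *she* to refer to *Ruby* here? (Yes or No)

Yes

*Ruby* is an R-expression; Principle C requires it to be free (not bound by any c-commanding expression).
— she: subject of the clause headed by 'warned'; the pronoun does not c-command the R-expression — coreference allowed.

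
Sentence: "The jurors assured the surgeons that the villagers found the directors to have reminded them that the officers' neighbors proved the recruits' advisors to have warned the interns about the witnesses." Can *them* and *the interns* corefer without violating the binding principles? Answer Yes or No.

*the interns* is an R-expression; Principle C requires it to be free (not bound by any c-commanding expression).
— them: object of the clause headed by 'reminded'; the pronoun c-commands the R-expression — coreference blocked (Principle C).

No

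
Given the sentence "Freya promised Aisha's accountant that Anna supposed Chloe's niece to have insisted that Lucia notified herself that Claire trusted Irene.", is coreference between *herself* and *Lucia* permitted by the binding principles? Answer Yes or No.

Yes

*herself* is a reflexive; Principle A requires it to be bound within its binding domain — the clause headed by 'notified'.
— Lucia: subject of the clause headed by 'notified'; c-commands the reflexive within its binding domain — allowed (Principle A).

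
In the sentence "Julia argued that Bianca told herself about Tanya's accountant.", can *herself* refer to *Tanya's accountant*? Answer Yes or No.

No

*herself* is a reflexive; Principle A requires it to be bound within its binding domain — the clause headed by 'told'.
— Tanya's accountant: second object of the clause headed by 'told'; does not c-command the reflexive — cannot bind it (Principle A).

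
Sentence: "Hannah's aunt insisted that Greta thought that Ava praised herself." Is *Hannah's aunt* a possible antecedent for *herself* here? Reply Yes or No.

No

*herself* is a reflexive; Principle A requires it to be bound within its binding domain — the clause headed by 'praised'.
— Hannah's aunt: subject of the matrix clause; c-commands the reflexive but lies outside its binding domain — cannot bind it (Principle A).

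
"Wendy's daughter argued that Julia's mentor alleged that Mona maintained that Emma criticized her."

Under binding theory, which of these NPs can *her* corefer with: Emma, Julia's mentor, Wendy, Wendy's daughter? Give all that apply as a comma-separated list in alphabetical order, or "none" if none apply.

Julia's mentor, Wendy, Wendy's daughter

*her* is a pronoun; Principle B requires it to be free in its binding domain — the clause headed by 'criticized'.
— Emma: subject of the clause headed by 'criticized'; c-commands the pronoun within its binding domain — blocked (Principle B).
— Julia's mentor: subject of the clause headed by 'alleged'; c-commands the pronoun but lies outside its binding domain — allowed.
— Wendy: possessor inside the subject DP of the matrix clause; does not c-command the pronoun — Principle B does not apply; allowed.
— Wendy's daughter: subject of the matrix clause; c-commands the pronoun but lies outside its binding domain — allowed.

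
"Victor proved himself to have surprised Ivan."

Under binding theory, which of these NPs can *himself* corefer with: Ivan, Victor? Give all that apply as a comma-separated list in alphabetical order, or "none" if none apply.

Victor

*himself* is a reflexive; Principle A requires it to be bound within its binding domain — the matrix clause.
— Ivan: object of the clause headed by 'surprised'; does not c-command the reflexive — cannot bind it (Principle A).
— Victor: subject of the matrix clause; c-commands the reflexive within its binding domain — allowed (Principle A).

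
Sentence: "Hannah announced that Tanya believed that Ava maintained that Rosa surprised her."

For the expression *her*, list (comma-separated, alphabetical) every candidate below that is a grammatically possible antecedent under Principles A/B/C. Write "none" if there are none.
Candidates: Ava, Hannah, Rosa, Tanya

Ava, Hannah, Tanya

*her* is a pronoun; Principle B requires it to be free in its binding domain — the clause headed by 'surprised'.
— Ava: subject of the clause headed by 'maintained'; c-commands the pronoun but lies outside its binding domain — allowed.
— Hannah: subject of the matrix clause; c-commands the pronoun but lies outside its binding domain — allowed.
— Rosa: subject of the clause headed by 'surprised'; c-commands the pronoun within its binding domain — blocked (Principle B).
— Tanya: subject of the clause headed by 'believed'; c-commands the pronoun but lies outside its binding domain — allowed.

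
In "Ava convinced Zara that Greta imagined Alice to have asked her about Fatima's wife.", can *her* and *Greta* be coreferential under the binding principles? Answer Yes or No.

*Greta* is an R-expression; Principle C requires it to be free (not bound by any c-commanding expression).
— her: object of the clause headed by 'asked'; the pronoun does not c-command the R-expression — coreference allowed.

Yes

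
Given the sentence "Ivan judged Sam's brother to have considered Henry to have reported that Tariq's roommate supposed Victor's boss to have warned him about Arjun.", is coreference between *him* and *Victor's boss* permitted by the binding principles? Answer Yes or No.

No

*him* is a pronoun; Principle B requires it to be free in its binding domain — the clause headed by 'warned'.
— Victor's boss: subject of the clause headed by 'warned'; c-commands the pronoun within its binding domain — blocked (Principle B).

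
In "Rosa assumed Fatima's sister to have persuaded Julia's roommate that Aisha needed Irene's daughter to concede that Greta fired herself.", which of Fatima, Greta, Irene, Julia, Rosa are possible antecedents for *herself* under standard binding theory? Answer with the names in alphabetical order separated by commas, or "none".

*herself* is a reflexive; Principle A requires it to be bound within its binding domain — the clause headed by 'fired'.
— Fatima: possessor inside the subject DP of the clause headed by 'persuaded'; does not c-command the reflexive — cannot bind it (Principle A).
— Greta: subject of the clause headed by 'fired'; c-commands the reflexive within its binding domain — allowed (Principle A).
— Irene: possessor inside the subject DP of the clause headed by 'concede'; does not c-command the reflexive — cannot bind it (Principle A).
— Julia: possessor inside the object DP of the clause headed by 'persuaded'; does not c-command the reflexive — cannot bind it (Principle A).
— Rosa: subject of the matrix clause; c-commands the reflexive but lies outside its binding domain — cannot bind it (Principle A).

Greta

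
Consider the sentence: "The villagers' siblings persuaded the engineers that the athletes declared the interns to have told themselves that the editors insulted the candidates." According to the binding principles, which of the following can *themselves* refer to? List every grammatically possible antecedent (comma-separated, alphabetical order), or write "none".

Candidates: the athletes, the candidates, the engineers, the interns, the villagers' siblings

*themselves* is a reflexive; Principle A requires it to be bound within its binding domain — the clause headed by 'told'.
— the athletes: subject of the clause headed by 'declared'; c-commands the reflexive but lies outside its binding domain — cannot bind it (Principle A).
— the candidates: object of the clause headed by 'insulted'; does not c-command the reflexive — cannot bind it (Principle A).
— the engineers: object of the matrix clause; c-commands the reflexive but lies outside its binding domain — cannot bind it (Principle A).
— the interns: subject of the clause headed by 'told'; c-commands the reflexive within its binding domain — allowed (Principle A).
— the villagers' siblings: subject of the matrix clause; c-commands the reflexive but lies outside its binding domain — cannot bind it (Principle A).

the interns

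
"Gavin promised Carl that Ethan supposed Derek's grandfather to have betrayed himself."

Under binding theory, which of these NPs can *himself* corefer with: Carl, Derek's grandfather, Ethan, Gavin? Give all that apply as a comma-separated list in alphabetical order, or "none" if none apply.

Derek's grandfather

*himself* is a reflexive; Principle A requires it to be bound within its binding domain — the clause headed by 'betrayed'.
— Carl: object of the matrix clause; c-commands the reflexive but lies outside its binding domain — cannot bind it (Principle A).
— Derek's grandfather: subject of the clause headed by 'betrayed'; c-commands the reflexive within its binding domain — allowed (Principle A).
— Ethan: subject of the clause headed by 'supposed'; c-commands the reflexive but lies outside its binding domain — cannot bind it (Principle A).
— Gavin: subject of the matrix clause; c-commands the reflexive but lies outside its binding domain — cannot bind it (Principle A).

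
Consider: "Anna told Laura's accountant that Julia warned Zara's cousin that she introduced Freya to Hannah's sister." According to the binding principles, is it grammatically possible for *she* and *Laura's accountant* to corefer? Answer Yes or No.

*she* is a pronoun; Principle B requires it to be free in its binding domain — the clause headed by 'introduced'.
— Laura's accountant: object of the matrix clause; c-commands the pronoun but lies outside its binding domain — allowed.

Yes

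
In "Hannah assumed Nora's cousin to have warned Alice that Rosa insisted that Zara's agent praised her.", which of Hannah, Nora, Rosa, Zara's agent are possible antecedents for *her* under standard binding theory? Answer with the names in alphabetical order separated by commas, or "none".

*her* is a pronoun; Principle B requires it to be free in its binding domain — the clause headed by 'praised'.
— Hannah: subject of the matrix clause; c-commands the pronoun but lies outside its binding domain — allowed.
— Nora: possessor inside the subject DP of the clause headed by 'warned'; does not c-command the pronoun — Principle B does not apply; allowed.
— Rosa: subject of the clause headed by 'insisted'; c-commands the pronoun but lies outside its binding domain — allowed.
— Zara's agent: subject of the clause headed by 'praised'; c-commands the pronoun within its binding domain — blocked (Principle B).

Hannah, Nora, Rosa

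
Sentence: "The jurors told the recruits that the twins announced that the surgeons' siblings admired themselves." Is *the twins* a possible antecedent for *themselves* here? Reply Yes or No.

No

*themselves* is a reflexive; Principle A requires it to be bound within its binding domain — the clause headed by 'admired'.
— the twins: subject of the clause headed by 'announced'; c-commands the reflexive but lies outside its binding domain — cannot bind it (Principle A).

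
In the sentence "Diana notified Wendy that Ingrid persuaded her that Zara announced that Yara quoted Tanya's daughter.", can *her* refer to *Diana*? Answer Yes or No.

*her* is a pronoun; Principle B requires it to be free in its binding domain — the clause headed by 'persuaded'.
— Diana: subject of the matrix clause; c-commands the pronoun but lies outside its binding domain — allowed.

Yes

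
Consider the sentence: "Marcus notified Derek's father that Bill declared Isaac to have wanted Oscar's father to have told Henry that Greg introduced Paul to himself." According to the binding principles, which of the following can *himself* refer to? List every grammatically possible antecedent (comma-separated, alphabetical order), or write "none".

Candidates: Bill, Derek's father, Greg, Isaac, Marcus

*himself* is a reflexive; Principle A requires it to be bound within its binding domain — the clause headed by 'introduced'.
— Bill: subject of the clause headed by 'declared'; c-commands the reflexive but lies outside its binding domain — cannot bind it (Principle A).
— Derek's father: object of the matrix clause; c-commands the reflexive but lies outside its binding domain — cannot bind it (Principle A).
— Greg: subject of the clause headed by 'introduced'; c-commands the reflexive within its binding domain — allowed (Principle A).
— Isaac: subject of the clause headed by 'wanted'; c-commands the reflexive but lies outside its binding domain — cannot bind it (Principle A).
— Marcus: subject of the matrix clause; c-commands the reflexive but lies outside its binding domain — cannot bind it (Principle A).

Greg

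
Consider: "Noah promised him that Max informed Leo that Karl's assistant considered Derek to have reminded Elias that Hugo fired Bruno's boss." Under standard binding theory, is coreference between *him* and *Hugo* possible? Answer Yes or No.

No

*Hugo* is an R-expression; Principle C requires it to be free (not bound by any c-commanding expression).
— him: object of the matrix clause; the pronoun c-commands the R-expression — coreference blocked (Principle C).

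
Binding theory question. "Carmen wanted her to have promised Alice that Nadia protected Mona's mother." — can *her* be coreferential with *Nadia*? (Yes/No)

No

*her* is a pronoun; Principle B requires it to be free in its binding domain — the matrix clause.
— Nadia: subject of the clause headed by 'protected'; is c-commanded by the pronoun; coreference would bind this R-expression — blocked (Principle C).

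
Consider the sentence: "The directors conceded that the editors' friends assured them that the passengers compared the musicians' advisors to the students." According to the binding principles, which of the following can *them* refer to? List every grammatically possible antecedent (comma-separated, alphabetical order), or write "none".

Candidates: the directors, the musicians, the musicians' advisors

the directors

*them* is a pronoun; Principle B requires it to be free in its binding domain — the clause headed by 'assured'.
— the directors: subject of the matrix clause; c-commands the pronoun but lies outside its binding domain — allowed.
— the musicians: possessor inside the object DP of the clause headed by 'compared'; is c-commanded by the pronoun; coreference would bind this R-expression — blocked (Principle C).
— the musicians' advisors: object of the clause headed by 'compared'; is c-commanded by the pronoun; coreference would bind this R-expression — blocked (Principle C).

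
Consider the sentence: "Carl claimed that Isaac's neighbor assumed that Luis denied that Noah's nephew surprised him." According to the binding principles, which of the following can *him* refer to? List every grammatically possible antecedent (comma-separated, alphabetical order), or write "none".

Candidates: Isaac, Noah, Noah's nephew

Isaac, Noah

*him* is a pronoun; Principle B requires it to be free in its binding domain — the clause headed by 'surprised'.
— Isaac: possessor inside the subject DP of the clause headed by 'assumed'; does not c-command the pronoun — Principle B does not apply; allowed.
— Noah: possessor inside the subject DP of the clause headed by 'surprised'; does not c-command the pronoun — Principle B does not apply; allowed.
— Noah's nephew: subject of the clause headed by 'surprised'; c-commands the pronoun within its binding domain — blocked (Principle B).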